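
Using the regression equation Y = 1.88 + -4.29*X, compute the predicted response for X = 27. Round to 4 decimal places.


Plug X = 27 into Y = 1.88 + -4.29*X:
Y = 1.88 + -115.8300 = -113.9500.

-113.9500


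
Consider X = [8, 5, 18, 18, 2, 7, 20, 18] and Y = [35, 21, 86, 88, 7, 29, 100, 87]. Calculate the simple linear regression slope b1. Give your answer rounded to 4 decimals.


The sample means are xbar = 12.0000 and ybar = 56.6250.
Compute S_xx = 362.0000 and S_xy = 1864.0000.
Slope b1 = S_xy / S_xx = 1864.0000 / 362.0000 = 5.1492.

5.1492


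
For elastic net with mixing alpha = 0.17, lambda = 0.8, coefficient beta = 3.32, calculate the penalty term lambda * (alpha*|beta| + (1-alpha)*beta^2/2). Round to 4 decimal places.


alpha * |beta| = 0.17 * 3.32 = 0.5644.
(1-alpha) * beta^2/2 = 0.83 * 11.0224/2 = 4.5743.
Total = 0.8 * (0.5644 + 4.5743) = 4.1110.

4.1110


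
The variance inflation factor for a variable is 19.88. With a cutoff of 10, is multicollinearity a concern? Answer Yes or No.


Compare VIF = 19.88 to the threshold of 10.
19.88 >= 10, so the answer is Yes.

Yes


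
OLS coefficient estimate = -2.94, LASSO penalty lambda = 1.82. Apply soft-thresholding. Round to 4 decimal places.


Absolute value: |-2.94| = 2.94.
Compare to lambda = 1.82.
Since |beta| > lambda, coefficient = sign(beta)*(|beta| - lambda) = -1.1200.

-1.1200


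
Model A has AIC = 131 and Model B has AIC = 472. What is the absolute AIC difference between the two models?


Compute |131 - 472| = 341.
Model A has the smaller AIC.

341


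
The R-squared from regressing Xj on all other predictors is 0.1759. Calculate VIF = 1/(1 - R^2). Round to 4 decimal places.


Using VIF = 1/(1 - R^2_j):
1 - 0.1759 = 0.8241.
VIF = 1.2134.

1.2134


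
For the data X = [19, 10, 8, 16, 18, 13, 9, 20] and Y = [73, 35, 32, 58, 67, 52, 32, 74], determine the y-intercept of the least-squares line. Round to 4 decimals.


The slope is b1 = 3.7522.
Sample means are xbar = 14.1250 and ybar = 52.8750.
Intercept: b0 = 52.8750 - (3.7522)(14.1250) = -0.1243.

-0.1243


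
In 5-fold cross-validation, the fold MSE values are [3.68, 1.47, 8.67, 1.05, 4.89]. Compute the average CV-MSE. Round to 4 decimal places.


Total MSE across folds = 19.7600.
CV-MSE = 19.7600/5 = 3.9520.

3.9520


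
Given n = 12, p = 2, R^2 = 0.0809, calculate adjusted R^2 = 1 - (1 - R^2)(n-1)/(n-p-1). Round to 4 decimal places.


Plug in: Adj R^2 = 1 - (1 - 0.0809) * 11/9.
= 1 - 0.9191 * 11/9
= 1 - 10.1101 / 9
= 1 - 1.1233 = -0.1233.

-0.1233


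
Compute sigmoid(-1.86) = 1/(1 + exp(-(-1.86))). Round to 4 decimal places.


First, exp(1.8600) = 6.4237.
Then sigma(z) = 1/(1 + 6.4237) = 0.1347.

0.1347


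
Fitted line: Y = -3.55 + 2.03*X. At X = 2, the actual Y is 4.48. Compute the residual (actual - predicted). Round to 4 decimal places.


Fitted value at X = 2 is yhat = -3.55 + 2.03*2 = 0.5100.
Residual = 4.48 - 0.5100 = 3.9700.

3.9700


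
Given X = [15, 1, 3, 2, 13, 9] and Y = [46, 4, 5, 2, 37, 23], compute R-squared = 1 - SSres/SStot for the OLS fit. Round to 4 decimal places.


After computing the OLS fit (b0=-2.7926, b1=3.1106):
SSres = 27.7880, SStot = 1777.5000.
R^2 = 1 - 27.7880/1777.5000 = 0.9844.

0.9844


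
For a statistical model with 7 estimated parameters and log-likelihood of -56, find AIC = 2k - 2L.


Compute:
2k = 2*7 = 14.
-2*loglik = -2*(-56) = 112.
AIC = 14 + 112 = 126.

126


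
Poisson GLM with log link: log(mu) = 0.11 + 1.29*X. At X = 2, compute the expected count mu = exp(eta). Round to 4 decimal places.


eta = 0.11 + 1.29 * 2 = 2.6900.
mu = exp(2.6900) = 14.7317.

14.7317


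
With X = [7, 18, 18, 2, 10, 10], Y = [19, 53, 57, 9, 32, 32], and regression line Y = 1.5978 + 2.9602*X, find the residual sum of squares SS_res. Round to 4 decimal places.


Predicted values from Y = 1.5978 + 2.9602*X.
Residuals: [-3.3192, -1.8814, 2.1186, 1.4818, 0.8002, 0.8002].
SSres = 22.5216.

22.5216


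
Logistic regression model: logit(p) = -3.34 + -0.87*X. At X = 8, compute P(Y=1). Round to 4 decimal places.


Compute z = -3.34 + (-0.87)(8) = -10.3000.
exp(-z) = 29732.6189.
P = 1/(1 + 29732.6189) = 0.0000.

0.0000


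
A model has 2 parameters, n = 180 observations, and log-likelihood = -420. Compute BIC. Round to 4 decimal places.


ln(180) = 5.192957.
k * ln(n) = 2 * 5.192957 = 10.385914.
-2L = 840.
BIC = 10.385914 + 840 = 850.385914, which rounds to 850.3859.

850.3859


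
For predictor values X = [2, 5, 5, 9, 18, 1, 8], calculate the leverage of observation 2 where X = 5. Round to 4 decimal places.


n = 7, xbar = 6.8571.
SXX = sum((xi - xbar)^2) = 194.8571.
h = 1/7 + (5 - 6.8571)^2 / 194.8571 = 0.1606.

0.1606


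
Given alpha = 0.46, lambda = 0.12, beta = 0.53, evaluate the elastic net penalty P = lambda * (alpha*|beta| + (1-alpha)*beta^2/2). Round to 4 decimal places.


alpha * |beta| = 0.46 * 0.53 = 0.2438.
(1-alpha) * beta^2/2 = 0.54 * 0.2809/2 = 0.0758.
Total = 0.12 * (0.2438 + 0.0758) = 0.0384.

0.0384


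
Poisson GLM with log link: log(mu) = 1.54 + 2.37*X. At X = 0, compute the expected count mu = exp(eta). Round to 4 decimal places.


Compute eta = 1.54 + 2.37 * 0 = 1.5400.
Apply inverse link: mu = e^1.5400 = 4.6646.

4.6646


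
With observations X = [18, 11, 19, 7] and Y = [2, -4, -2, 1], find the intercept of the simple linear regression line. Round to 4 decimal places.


Compute b1 = 0.0228 from the OLS formula.
With xbar = 13.7500 and ybar = -0.7500, the intercept is:
b0 = -0.7500 - 0.0228 * 13.7500 = -1.0633.

-1.0633


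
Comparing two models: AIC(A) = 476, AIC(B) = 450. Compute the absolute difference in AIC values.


|AIC_A - AIC_B| = |476 - 450| = 26.
Model B is preferred (lower AIC).

26


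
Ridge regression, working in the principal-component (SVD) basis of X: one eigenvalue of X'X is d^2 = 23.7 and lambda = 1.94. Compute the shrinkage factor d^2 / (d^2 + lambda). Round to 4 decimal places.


d^2 + lambda = 23.7 + 1.94 = 25.6400.
Shrinkage factor = 23.7/25.6400 = 0.9243.

0.9243


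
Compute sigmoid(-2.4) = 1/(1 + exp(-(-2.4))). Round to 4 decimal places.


First, exp(2.4000) = 11.0232.
Then sigma(z) = 1/(1 + 11.0232) = 0.0832.

0.0832


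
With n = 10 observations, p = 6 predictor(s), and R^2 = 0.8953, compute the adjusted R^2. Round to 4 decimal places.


Using the formula:
(1 - 0.8953) = 0.1047.
Multiply by 9/3: 0.1047 * 9 = 0.9423, then 0.9423 / 3 = 0.3141.
Adj R^2 = 1 - 0.3141 = 0.6859.

0.6859


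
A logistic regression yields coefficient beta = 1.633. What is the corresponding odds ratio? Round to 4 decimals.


The odds ratio is computed as:
OR = e^(1.633) = 5.1192.

5.1192


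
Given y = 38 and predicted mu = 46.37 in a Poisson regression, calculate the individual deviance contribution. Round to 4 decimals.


Compute y*ln(y/mu) = 38*ln(38/46.37) = 38*-0.199067 = -7.564546.
y - mu = -8.37.
D = 2*(-7.564546 - (-8.37)) = 1.610908, which rounds to 1.6109.

1.6109


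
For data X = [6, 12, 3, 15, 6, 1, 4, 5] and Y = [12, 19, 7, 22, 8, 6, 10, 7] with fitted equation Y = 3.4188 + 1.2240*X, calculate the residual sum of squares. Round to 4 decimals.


Compute predicted values, then residuals = yi - yhat_i.
Residuals: [1.2372, 0.8932, -0.0908, 0.2212, -2.7628, 1.3572, 1.6852, -2.5388].
SSres = sum(residual^2) = 21.1461.

21.1461


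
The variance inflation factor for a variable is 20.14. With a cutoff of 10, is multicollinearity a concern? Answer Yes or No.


Compare VIF = 20.14 to the threshold of 10.
20.14 >= 10, so the answer is Yes.

Yes


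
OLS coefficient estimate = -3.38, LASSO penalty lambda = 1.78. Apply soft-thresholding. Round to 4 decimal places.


Absolute value: |-3.38| = 3.38.
Compare to lambda = 1.78.
Since |beta| > lambda, coefficient = sign(beta)*(|beta| - lambda) = -1.6000.

-1.6000


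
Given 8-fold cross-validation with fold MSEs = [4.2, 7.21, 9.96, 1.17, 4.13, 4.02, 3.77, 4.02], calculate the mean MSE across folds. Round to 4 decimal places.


Sum of fold MSEs = 38.4800.
Average = 38.4800 / 8 = 4.8100.

4.8100


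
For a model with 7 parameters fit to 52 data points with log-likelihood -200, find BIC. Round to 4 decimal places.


k * ln(n) = 7 * ln(52) = 7 * 3.951244 = 27.658708.
-2 * loglik = -2 * (-200) = 400.
BIC = 27.658708 + 400 = 427.658708, which rounds to 427.6587.

427.6587


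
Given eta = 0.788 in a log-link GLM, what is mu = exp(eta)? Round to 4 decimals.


mu = exp(eta) = exp(0.788).
= 2.1990.

2.1990


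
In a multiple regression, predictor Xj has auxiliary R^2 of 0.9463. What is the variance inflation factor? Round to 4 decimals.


Using VIF = 1/(1 - R^2_j):
1 - 0.9463 = 0.0537.
VIF = 18.6220.

18.6220


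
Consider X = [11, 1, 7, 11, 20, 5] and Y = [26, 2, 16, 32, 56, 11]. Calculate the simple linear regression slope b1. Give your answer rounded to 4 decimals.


The sample means are xbar = 9.1667 and ybar = 23.8333.
Compute S_xx = 212.8333 and S_xy = 616.1667.
Slope b1 = S_xy / S_xx = 616.1667 / 212.8333 = 2.8951.

2.8951


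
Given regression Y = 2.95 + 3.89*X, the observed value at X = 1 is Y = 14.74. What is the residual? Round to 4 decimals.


Predicted = 2.95 + 3.89 * 1 = 6.8400.
Residual = 14.74 - 6.8400 = 7.9000.

7.9000


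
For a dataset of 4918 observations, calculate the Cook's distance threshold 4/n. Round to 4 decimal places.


The threshold is 4/n.
4/4918 = 0.0008.

0.0008


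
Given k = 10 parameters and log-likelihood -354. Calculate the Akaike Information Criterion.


AIC = 2*10 - 2*(-354).
= 20 + 708 = 728.

728


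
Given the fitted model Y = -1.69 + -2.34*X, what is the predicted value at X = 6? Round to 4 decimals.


Substitute X = 6 into the equation:
Y = -1.69 + -2.34 * 6 = -1.69 + -14.0400 = -15.7300.

-15.7300


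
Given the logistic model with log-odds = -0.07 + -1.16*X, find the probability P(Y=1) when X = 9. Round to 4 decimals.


z = -0.07 + -1.16 * 9 = -10.5100.
Sigmoid: P = 1 / (1 + exp(10.5100)) = 0.0000.

0.0000


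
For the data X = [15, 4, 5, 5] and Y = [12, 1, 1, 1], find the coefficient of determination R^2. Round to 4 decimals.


After computing the OLS fit (b0=-3.9040, b1=1.0557):
SSres = 0.7492, SStot = 90.7500.
R^2 = 1 - 0.7492/90.7500 = 0.9917.

0.9917


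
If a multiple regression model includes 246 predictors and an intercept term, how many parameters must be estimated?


Including the intercept, the model has 246 predictor coefficients + 1 intercept.
Total = 247.

247


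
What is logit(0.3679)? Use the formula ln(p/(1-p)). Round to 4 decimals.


Compute the odds: 0.3679/0.6321 = 0.5820.
Take the natural log: ln(0.5820) = -0.5412.

-0.5412


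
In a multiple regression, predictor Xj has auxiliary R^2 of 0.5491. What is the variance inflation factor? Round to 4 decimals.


Denominator: 1 - 0.5491 = 0.4509.
VIF = 1 / 0.4509 = 2.2178.

2.2178


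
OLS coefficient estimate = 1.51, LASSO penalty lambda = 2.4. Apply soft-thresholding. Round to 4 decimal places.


Check: |1.51| = 1.51 vs lambda = 2.4.
Since |beta| <= lambda, the coefficient is set to 0.
Soft-thresholded coefficient = 0.0000.

0.0000


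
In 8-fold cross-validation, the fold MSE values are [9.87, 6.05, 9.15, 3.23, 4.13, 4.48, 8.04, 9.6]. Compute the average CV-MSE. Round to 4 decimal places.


Total MSE across folds = 54.5500.
CV-MSE = 54.5500/8 = 6.8188.

6.8188


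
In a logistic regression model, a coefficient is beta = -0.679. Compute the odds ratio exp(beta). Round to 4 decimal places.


The odds ratio is computed as:
OR = e^(-0.679) = 0.5071.

0.5071


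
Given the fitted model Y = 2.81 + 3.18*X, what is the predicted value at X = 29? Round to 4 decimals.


Predicted value:
Y = 2.81 + (3.18)(29) = 2.81 + 92.2200 = 95.0300.

95.0300


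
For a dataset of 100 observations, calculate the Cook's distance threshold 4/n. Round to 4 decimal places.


Using the rule of thumb:
Threshold = 4 / 100 = 0.0400.

0.0400


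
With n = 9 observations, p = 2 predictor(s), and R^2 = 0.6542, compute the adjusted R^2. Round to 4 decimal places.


Using the formula:
(1 - 0.6542) = 0.3458.
Multiply by 8/6: 0.3458 * 8 = 2.7664, then 2.7664 / 6 = 0.4611.
Adj R^2 = 1 - 0.4611 = 0.5389.

0.5389


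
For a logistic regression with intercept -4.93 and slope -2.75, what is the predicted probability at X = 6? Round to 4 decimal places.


Linear predictor: z = -4.93 + -2.75 * 6 = -21.4300.
P = 1/(1 + exp(21.4300)) = 1/(1 + 2027359410.0082) = 0.0000.

0.0000


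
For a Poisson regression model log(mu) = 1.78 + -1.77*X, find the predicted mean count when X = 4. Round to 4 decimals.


Linear predictor: eta = 1.78 + (-1.77)(4) = -5.3000.
Expected count: mu = exp(-5.3000) = 0.0050.

0.0050


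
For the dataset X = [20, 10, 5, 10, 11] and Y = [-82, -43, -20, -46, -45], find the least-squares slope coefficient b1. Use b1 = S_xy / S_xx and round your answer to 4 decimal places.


Calculate xbar = 11.2000, ybar = -47.2000.
S_xx = 118.8000, S_xy = -481.8000.
Using b1 = S_xy / S_xx = -481.8000 / 118.8000, we get b1 = -4.0556.

-4.0556


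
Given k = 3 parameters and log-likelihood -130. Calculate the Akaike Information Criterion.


AIC = 2*3 - 2*(-130).
= 6 + 260 = 266.

266


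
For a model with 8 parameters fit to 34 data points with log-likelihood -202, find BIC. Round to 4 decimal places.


ln(34) = 3.526361.
k * ln(n) = 8 * 3.526361 = 28.210888.
-2L = 404.
BIC = 28.210888 + 404 = 432.210888, which rounds to 432.2109.

432.2109


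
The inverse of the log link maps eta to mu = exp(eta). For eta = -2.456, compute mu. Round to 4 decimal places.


The inverse log link gives:
mu = exp(-2.456) = 0.0858.

0.0858


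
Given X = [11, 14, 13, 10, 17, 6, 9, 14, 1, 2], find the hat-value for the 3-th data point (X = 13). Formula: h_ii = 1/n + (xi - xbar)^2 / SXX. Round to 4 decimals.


Mean of X: xbar = 9.7000.
SXX = 252.1000.
For X = 13: h = 1/10 + (13 - 9.7000)^2/252.1000 = 0.1432.

0.1432


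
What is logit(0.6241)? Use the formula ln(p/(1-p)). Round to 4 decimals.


Compute the odds: 0.6241/0.3759 = 1.6603.
Take the natural log: ln(1.6603) = 0.5070.

0.5070


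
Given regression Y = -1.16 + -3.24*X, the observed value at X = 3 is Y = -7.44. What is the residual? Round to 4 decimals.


Fitted value at X = 3 is yhat = -1.16 + -3.24*3 = -10.8800.
Residual = -7.44 - -10.8800 = 3.4400.

3.4400


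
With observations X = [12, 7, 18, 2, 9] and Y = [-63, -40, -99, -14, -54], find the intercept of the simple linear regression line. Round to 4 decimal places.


Compute b1 = -5.2408 from the OLS formula.
With xbar = 9.6000 and ybar = -54.0000, the intercept is:
b0 = -54.0000 - -5.2408 * 9.6000 = -3.6884.

-3.6884


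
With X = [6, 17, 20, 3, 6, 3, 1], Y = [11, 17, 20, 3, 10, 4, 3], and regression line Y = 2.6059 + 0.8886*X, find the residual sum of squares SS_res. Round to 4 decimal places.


Predicted values from Y = 2.6059 + 0.8886*X.
Residuals: [3.0625, -0.7121, -0.3779, -2.2717, 2.0625, -1.2717, -0.4945].
SSres = 21.3051.

21.3051


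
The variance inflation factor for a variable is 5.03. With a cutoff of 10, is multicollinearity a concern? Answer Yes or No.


The threshold is 10.
VIF = 5.03 is < 10.
Multicollinearity indication: No.

No


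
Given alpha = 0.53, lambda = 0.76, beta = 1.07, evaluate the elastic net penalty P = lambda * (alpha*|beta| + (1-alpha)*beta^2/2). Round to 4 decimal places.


L1 component = 0.53 * |1.07| = 0.5671.
L2 component = 0.47 * 1.07^2 / 2 = 0.2691.
Penalty = 0.76 * (0.5671 + 0.2691) = 0.76 * 0.8362 = 0.6355.

0.6355


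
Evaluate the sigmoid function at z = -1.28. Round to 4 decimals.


exp(1.2800) = 3.5966.
1 + exp(-z) = 4.5966.
sigmoid = 1/4.5966 = 0.2176.

0.2176


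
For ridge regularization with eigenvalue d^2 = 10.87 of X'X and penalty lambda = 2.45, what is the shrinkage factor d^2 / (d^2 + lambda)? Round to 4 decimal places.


d^2 + lambda = 10.87 + 2.45 = 13.3200.
Shrinkage factor = 10.87/13.3200 = 0.8161.

0.8161


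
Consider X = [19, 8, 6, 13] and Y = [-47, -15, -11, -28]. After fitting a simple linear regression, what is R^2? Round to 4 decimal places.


After computing the OLS fit (b0=6.8020, b1=-2.7871):
SSres = 4.1733, SStot = 788.7500.
R^2 = 1 - 4.1733/788.7500 = 0.9947.

0.9947


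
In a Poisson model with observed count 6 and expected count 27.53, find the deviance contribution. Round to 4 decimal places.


Compute y*ln(y/mu) = 6*ln(6/27.53) = 6*-1.523517 = -9.141102.
y - mu = -21.53.
D = 2*(-9.141102 - (-21.53)) = 24.777796, which rounds to 24.7778.

24.7778


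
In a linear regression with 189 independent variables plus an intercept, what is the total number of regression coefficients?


Total coefficients = number of predictors + 1 (for the intercept).
= 189 + 1 = 190.

190


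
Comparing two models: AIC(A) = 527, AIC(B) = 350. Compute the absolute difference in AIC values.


|AIC_A - AIC_B| = |527 - 350| = 177.
Model B is preferred (lower AIC).

177


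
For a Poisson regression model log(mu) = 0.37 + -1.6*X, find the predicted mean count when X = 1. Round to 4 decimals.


Compute eta = 0.37 + -1.6 * 1 = -1.2300.
Apply inverse link: mu = e^-1.2300 = 0.2923.

0.2923


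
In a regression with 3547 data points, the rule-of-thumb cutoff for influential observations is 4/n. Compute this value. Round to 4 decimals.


The threshold is 4/n.
4/3547 = 0.0011.

0.0011


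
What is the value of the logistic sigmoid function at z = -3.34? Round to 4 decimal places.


Compute exp(3.3400) = 28.2191.
Sigmoid = 1 / (1 + 28.2191) = 1 / 29.2191 = 0.0342.

0.0342


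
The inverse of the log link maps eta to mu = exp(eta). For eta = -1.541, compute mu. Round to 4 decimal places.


Apply the inverse link:
mu = e^-1.541 = 0.2142.

0.2142


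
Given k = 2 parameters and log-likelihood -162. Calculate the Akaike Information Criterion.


AIC = 2*2 - 2*(-162).
= 4 + 324 = 328.

328


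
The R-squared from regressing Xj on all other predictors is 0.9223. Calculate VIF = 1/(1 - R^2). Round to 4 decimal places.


Using VIF = 1/(1 - R^2_j):
1 - 0.9223 = 0.0777.
VIF = 12.8700.

12.8700


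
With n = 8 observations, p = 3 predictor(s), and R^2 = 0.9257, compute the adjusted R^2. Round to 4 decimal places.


Plug in: Adj R^2 = 1 - (1 - 0.9257) * 7/4.
= 1 - 0.0743 * 7/4
= 1 - 0.5201 / 4
= 1 - 0.1300 = 0.8700.

0.8700


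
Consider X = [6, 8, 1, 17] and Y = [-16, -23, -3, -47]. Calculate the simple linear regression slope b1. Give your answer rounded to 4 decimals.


First compute the means: xbar = 8.0000, ybar = -22.2500.
Then S_xx = sum((xi - xbar)^2) = 134.0000.
S_xy = sum((xi - xbar)(yi - ybar)) = -370.0000.
b1 = S_xy / S_xx = -370.0000 / 134.0000 = -2.7612.

-2.7612


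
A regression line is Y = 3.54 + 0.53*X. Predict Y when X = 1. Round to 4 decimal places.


Predicted value:
Y = 3.54 + (0.53)(1) = 3.54 + 0.5300 = 4.0700.

4.0700


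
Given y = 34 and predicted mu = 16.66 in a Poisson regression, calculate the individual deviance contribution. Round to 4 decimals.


y/mu = 34/16.66 = 2.040816 (approx.), and ln(34/16.66) = 0.713350.
y * ln(y/mu) = 34 * 0.713350 = 24.253900.
y - mu = 17.34.
D = 2 * (24.253900 - 17.34) = 13.827800, which rounds to 13.8278.

13.8278


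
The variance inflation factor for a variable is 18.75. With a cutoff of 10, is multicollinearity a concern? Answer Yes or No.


Compare VIF = 18.75 to the threshold of 10.
18.75 >= 10, so the answer is Yes.

Yes


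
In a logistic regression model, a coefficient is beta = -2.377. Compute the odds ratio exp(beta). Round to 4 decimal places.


Odds ratio = exp(beta) = exp(-2.377).
= 0.0928.

0.0928


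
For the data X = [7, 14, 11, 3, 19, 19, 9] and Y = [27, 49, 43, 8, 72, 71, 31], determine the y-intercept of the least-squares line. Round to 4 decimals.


Compute b1 = 3.8725 from the OLS formula.
With xbar = 11.7143 and ybar = 43.0000, the intercept is:
b0 = 43.0000 - 3.8725 * 11.7143 = -2.3640.

-2.3640


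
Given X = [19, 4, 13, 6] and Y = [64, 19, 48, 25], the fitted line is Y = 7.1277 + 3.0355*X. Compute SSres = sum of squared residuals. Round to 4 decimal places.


Compute predicted values, then residuals = yi - yhat_i.
Residuals: [-0.8022, -0.2697, 1.4108, -0.3407].
SSres = sum(residual^2) = 2.8227.

2.8227


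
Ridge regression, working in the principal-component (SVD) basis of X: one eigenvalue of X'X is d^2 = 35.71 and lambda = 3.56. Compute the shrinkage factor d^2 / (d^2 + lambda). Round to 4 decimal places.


d^2 + lambda = 35.71 + 3.56 = 39.2700.
Shrinkage factor = 35.71/39.2700 = 0.9093.

0.9093


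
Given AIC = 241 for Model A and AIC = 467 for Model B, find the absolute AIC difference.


|AIC_A - AIC_B| = |241 - 467| = 226.
Model A is preferred (lower AIC).

226


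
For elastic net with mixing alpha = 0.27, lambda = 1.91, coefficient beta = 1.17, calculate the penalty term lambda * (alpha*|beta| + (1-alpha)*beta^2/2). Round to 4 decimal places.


L1 component = 0.27 * |1.17| = 0.3159.
L2 component = 0.73 * 1.17^2 / 2 = 0.4996.
Penalty = 1.91 * (0.3159 + 0.4996) = 1.91 * 0.8155 = 1.5577.

1.5577


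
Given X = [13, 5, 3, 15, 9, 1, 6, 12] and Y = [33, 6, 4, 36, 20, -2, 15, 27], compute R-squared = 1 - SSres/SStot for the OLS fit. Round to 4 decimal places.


Fit the OLS line: b0 = -4.6924, b1 = 2.7584.
SSres = 25.4874.
SStot = 1379.8750.
R^2 = 1 - 25.4874/1379.8750 = 0.9815.

0.9815


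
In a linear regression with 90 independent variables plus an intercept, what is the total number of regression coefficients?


Each predictor gets one coefficient, plus one intercept.
Total parameters = 90 + 1 = 91.

91


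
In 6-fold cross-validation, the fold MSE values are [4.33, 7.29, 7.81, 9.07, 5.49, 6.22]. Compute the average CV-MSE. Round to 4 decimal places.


Sum of fold MSEs = 40.2100.
Average = 40.2100 / 6 = 6.7017.

6.7017


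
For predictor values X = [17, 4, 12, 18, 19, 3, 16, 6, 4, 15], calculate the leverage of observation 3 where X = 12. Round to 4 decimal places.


Mean of X: xbar = 11.4000.
SXX = 376.4000.
For X = 12: h = 1/10 + (12 - 11.4000)^2/376.4000 = 0.1010.

0.1010


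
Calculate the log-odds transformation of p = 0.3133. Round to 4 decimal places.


Compute the odds: 0.3133/0.6867 = 0.4562.
Take the natural log: ln(0.4562) = -0.7847.

-0.7847


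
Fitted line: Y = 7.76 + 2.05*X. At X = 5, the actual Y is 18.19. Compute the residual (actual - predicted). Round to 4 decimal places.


Fitted value at X = 5 is yhat = 7.76 + 2.05*5 = 18.0100.
Residual = 18.19 - 18.0100 = 0.1800.

0.1800


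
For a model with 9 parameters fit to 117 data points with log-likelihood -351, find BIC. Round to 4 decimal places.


ln(117) = 4.762174.
k * ln(n) = 9 * 4.762174 = 42.859566.
-2L = 702.
BIC = 42.859566 + 702 = 744.859566, which rounds to 744.8596.

744.8596


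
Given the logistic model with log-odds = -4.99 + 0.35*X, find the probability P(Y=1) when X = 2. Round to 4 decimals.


Linear predictor: z = -4.99 + 0.35 * 2 = -4.2900.
P = 1/(1 + exp(4.2900)) = 1/(1 + 72.9665) = 0.0135.

0.0135


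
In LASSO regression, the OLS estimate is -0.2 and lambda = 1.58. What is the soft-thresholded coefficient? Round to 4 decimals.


Check: |-0.2| = 0.2 vs lambda = 1.58.
Since |beta| <= lambda, the coefficient is set to 0.
Soft-thresholded coefficient = 0.0000.

0.0000


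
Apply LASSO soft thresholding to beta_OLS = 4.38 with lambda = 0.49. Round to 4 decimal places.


Check: |4.38| = 4.38 vs lambda = 0.49.
Since |beta| > lambda, coefficient = sign(beta)*(|beta| - lambda) = 3.8900.
Soft-thresholded coefficient = 3.8900.

3.8900


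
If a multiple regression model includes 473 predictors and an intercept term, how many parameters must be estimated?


Including the intercept, the model has 473 predictor coefficients + 1 intercept.
Total = 474.

474


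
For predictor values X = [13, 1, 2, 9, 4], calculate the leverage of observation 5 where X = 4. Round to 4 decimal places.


Mean of X: xbar = 5.8000.
SXX = 102.8000.
For X = 4: h = 1/5 + (4 - 5.8000)^2/102.8000 = 0.2315.

0.2315


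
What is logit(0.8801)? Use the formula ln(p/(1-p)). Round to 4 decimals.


The odds are p/(1-p) = 0.8801 / 0.1199 = 7.3403.
logit(p) = ln(7.3403) = 1.9934.

1.9934


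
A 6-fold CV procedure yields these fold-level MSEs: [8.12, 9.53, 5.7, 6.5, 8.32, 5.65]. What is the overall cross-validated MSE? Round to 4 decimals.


Add all fold MSEs: 43.8200.
Divide by k = 6: 43.8200/6 = 7.3033.

7.3033


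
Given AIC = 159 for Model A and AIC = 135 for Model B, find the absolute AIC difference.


Absolute difference = |159 - 135| = 24.
The model with lower AIC (B) is preferred.

24


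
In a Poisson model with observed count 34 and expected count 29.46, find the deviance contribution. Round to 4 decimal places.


Compute y*ln(y/mu) = 34*ln(34/29.46) = 34*0.143327 = 4.873118.
y - mu = 4.54.
D = 2*(4.873118 - (4.54)) = 0.666236, which rounds to 0.6662.

0.6662


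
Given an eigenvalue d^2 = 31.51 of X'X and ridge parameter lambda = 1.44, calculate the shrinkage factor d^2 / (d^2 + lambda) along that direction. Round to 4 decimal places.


Compute the denominator: 31.51 + 1.44 = 32.9500.
Shrinkage factor = 31.51 / 32.9500 = 0.9563.

0.9563


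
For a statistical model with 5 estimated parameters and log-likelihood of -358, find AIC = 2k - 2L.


AIC = 2k - 2*loglik = 2(5) - 2(-358).
= 10 + 716 = 726.

726


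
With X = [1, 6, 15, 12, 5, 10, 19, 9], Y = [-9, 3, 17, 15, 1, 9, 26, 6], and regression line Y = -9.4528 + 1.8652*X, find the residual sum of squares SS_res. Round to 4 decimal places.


For each point, residual = actual - predicted.
Residuals: [-1.4124, 1.2616, -1.5252, 2.0704, 1.1268, -0.1992, 0.0140, -1.3340].
Sum of squared residuals = 13.2884.

13.2884


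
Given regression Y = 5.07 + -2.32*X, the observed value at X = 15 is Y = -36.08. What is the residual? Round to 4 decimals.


Predicted = 5.07 + -2.32 * 15 = -29.7300.
Residual = -36.08 - -29.7300 = -6.3500.

-6.3500


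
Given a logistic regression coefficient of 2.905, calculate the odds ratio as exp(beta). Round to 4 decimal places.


Odds ratio = exp(beta) = exp(2.905).
= 18.2652.

18.2652


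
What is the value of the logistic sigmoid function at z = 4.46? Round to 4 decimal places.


Compute exp(-4.4600) = 0.0116.
Sigmoid = 1 / (1 + 0.0116) = 1 / 1.0116 = 0.9886.

0.9886


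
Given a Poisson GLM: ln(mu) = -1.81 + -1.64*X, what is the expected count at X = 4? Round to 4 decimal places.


Compute eta = -1.81 + -1.64 * 4 = -8.3700.
Apply inverse link: mu = e^-8.3700 = 0.0002.

0.0002


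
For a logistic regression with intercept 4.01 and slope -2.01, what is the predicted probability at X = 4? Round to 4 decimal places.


z = 4.01 + -2.01 * 4 = -4.0300.
Sigmoid: P = 1 / (1 + exp(4.0300)) = 0.0175.

0.0175


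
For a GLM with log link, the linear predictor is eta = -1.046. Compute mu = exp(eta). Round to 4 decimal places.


Apply the inverse link:
mu = e^-1.046 = 0.3513.

0.3513


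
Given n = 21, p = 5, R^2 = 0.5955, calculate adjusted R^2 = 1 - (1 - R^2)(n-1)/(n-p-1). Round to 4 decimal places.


Adjusted R^2 = 1 - (1 - R^2) * (n-1)/(n-p-1).
(1 - R^2) = 0.4045.
(n-1)/(n-p-1) = 20/15.
(1 - R^2) * (n-1) = 0.4045 * 20 = 8.0900.
Divide by (n-p-1): 8.0900 / 15 = 0.5393.
Adj R^2 = 1 - 0.5393 = 0.4607.

0.4607


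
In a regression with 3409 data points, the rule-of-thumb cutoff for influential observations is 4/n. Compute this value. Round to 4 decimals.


The threshold is 4/n.
4/3409 = 0.0012.

0.0012


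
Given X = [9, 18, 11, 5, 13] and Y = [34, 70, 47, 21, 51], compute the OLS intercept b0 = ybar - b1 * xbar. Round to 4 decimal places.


The slope is b1 = 3.8082.
Sample means are xbar = 11.2000 and ybar = 44.6000.
Intercept: b0 = 44.6000 - (3.8082)(11.2000) = 1.9483.

1.9483


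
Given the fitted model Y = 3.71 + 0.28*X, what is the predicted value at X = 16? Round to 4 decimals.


Plug X = 16 into Y = 3.71 + 0.28*X:
Y = 3.71 + 4.4800 = 8.1900.

8.1900


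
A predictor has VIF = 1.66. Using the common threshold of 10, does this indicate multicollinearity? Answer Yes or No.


Compare VIF = 1.66 to the threshold of 10.
1.66 < 10, so the answer is No.

No


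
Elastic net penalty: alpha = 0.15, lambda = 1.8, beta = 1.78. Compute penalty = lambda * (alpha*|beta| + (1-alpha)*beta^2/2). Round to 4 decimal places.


Compute:
L1 = 0.15 * 1.78 = 0.2670.
L2 = 0.85 * 1.78^2 / 2 = 1.3466.
Penalty = 1.8 * (0.2670 + 1.3466) = 2.9044.

2.9044


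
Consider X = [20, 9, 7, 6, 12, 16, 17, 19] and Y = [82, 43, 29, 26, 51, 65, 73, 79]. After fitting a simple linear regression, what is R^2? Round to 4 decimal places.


The fitted line is Y = 3.1253 + 3.9905*X.
SSres = 29.9811, SStot = 3398.0000.
R^2 = 1 - SSres/SStot = 0.9912.

0.9912


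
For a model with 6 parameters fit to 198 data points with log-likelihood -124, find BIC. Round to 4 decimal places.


Compute k*ln(n) = 6*ln(198) = 6*5.288267 = 31.729602.
Then -2*loglik = 248.
BIC = 31.729602 + 248 = 279.729602, which rounds to 279.7296.

279.7296


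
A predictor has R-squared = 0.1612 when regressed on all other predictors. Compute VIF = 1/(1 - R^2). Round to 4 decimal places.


Denominator: 1 - 0.1612 = 0.8388.
VIF = 1 / 0.8388 = 1.1922.

1.1922


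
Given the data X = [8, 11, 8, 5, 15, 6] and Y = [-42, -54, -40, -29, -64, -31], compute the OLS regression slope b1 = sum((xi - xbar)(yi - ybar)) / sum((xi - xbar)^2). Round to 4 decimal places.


First compute the means: xbar = 8.8333, ybar = -43.3333.
Then S_xx = sum((xi - xbar)^2) = 66.8333.
S_xy = sum((xi - xbar)(yi - ybar)) = -244.3333.
b1 = S_xy / S_xx = -244.3333 / 66.8333 = -3.6559.

-3.6559


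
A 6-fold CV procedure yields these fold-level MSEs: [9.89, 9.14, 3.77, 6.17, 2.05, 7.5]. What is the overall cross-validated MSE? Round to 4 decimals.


Sum of fold MSEs = 38.5200.
Average = 38.5200 / 6 = 6.4200.

6.4200


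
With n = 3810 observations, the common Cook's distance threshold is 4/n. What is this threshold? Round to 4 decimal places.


The threshold is 4/n.
4/3810 = 0.0010.

0.0010


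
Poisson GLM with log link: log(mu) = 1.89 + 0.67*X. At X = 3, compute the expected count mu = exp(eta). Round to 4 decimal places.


Compute eta = 1.89 + 0.67 * 3 = 3.9000.
Apply inverse link: mu = e^3.9000 = 49.4024.

49.4024


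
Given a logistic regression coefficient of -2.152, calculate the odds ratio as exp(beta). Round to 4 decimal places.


exp(-2.152) = 0.1163.
So the odds ratio is 0.1163.

0.1163


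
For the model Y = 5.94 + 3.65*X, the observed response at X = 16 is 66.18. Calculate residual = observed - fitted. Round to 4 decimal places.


Predicted = 5.94 + 3.65 * 16 = 64.3400.
Residual = 66.18 - 64.3400 = 1.8400.

1.8400


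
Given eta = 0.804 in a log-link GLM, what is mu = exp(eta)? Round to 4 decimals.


Apply the inverse link:
mu = e^0.804 = 2.2345.

2.2345


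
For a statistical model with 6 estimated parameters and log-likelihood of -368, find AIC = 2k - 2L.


AIC = 2k - 2*loglik = 2(6) - 2(-368).
= 12 + 736 = 748.

748


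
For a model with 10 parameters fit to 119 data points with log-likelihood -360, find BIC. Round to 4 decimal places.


ln(119) = 4.779123.
k * ln(n) = 10 * 4.779123 = 47.791230.
-2L = 720.
BIC = 47.791230 + 720 = 767.791230, which rounds to 767.7912.

767.7912


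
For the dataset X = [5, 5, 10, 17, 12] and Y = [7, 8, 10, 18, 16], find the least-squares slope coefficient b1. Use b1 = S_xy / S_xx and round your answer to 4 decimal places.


The sample means are xbar = 9.8000 and ybar = 11.8000.
Compute S_xx = 102.8000 and S_xy = 94.8000.
Slope b1 = S_xy / S_xx = 94.8000 / 102.8000 = 0.9222.

0.9222


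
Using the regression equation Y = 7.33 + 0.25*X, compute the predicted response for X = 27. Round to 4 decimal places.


Predicted value:
Y = 7.33 + (0.25)(27) = 7.33 + 6.7500 = 14.0800.

14.0800


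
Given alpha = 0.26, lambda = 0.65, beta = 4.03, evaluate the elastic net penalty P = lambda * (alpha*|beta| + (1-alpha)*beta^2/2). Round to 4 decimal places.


Compute:
L1 = 0.26 * 4.03 = 1.0478.
L2 = 0.74 * 4.03^2 / 2 = 6.0091.
Penalty = 0.65 * (1.0478 + 6.0091) = 4.5870.

4.5870


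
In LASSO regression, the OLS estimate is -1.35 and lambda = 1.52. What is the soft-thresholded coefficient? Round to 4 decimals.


|beta_OLS| = 1.35.
lambda = 1.52.
Since |beta| <= lambda, the coefficient is set to 0.
Result = 0.0000.

0.0000


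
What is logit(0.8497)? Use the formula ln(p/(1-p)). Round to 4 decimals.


1 - p = 0.1503.
p/(1-p) = 5.6534.
logit = ln(5.6534) = 1.7323.

1.7323


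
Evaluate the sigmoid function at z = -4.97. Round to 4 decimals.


First, exp(4.9700) = 144.0269.
Then sigma(z) = 1/(1 + 144.0269) = 0.0069.

0.0069


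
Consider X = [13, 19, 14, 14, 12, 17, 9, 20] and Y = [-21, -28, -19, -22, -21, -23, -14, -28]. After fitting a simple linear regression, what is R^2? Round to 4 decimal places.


The fitted line is Y = -4.7016 + -1.1728*X.
SSres = 16.6492, SStot = 148.0000.
R^2 = 1 - SSres/SStot = 0.8875.

0.8875


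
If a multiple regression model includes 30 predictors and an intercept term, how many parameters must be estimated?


Including the intercept, the model has 30 predictor coefficients + 1 intercept.
Total = 31.

31


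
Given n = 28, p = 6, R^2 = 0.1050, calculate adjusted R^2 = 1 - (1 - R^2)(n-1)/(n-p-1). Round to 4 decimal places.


Adjusted R^2 = 1 - (1 - R^2) * (n-1)/(n-p-1).
(1 - R^2) = 0.8950.
(n-1)/(n-p-1) = 27/21.
(1 - R^2) * (n-1) = 0.8950 * 27 = 24.1650.
Divide by (n-p-1): 24.1650 / 21 = 1.1507.
Adj R^2 = 1 - 1.1507 = -0.1507.

-0.1507


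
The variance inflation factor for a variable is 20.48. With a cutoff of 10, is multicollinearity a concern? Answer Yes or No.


The threshold is 10.
VIF = 20.48 is >= 10.
Multicollinearity indication: Yes.

Yes


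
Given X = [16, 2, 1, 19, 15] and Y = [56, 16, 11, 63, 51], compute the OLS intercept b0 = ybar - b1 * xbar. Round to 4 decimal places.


The slope is b1 = 2.8499.
Sample means are xbar = 10.6000 and ybar = 39.4000.
Intercept: b0 = 39.4000 - (2.8499)(10.6000) = 9.1907.

9.1907


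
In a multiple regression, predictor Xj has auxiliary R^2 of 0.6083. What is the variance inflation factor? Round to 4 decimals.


Denominator: 1 - 0.6083 = 0.3917.
VIF = 1 / 0.3917 = 2.5530.

2.5530


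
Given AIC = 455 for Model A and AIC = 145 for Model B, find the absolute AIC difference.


Absolute difference = |455 - 145| = 310.
The model with lower AIC (B) is preferred.

310


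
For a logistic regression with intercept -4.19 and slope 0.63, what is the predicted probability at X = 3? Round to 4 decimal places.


Linear predictor: z = -4.19 + 0.63 * 3 = -2.3000.
P = 1/(1 + exp(2.3000)) = 1/(1 + 9.9742) = 0.0911.

0.0911


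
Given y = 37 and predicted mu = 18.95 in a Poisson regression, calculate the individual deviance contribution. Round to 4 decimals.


Compute y*ln(y/mu) = 37*ln(37/18.95) = 37*0.669114 = 24.757218.
y - mu = 18.05.
D = 2*(24.757218 - (18.05)) = 13.414436, which rounds to 13.4144.

13.4144


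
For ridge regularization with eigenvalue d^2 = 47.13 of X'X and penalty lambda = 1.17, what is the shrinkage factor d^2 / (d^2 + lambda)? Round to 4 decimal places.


Denominator = d^2 + lambda = 47.13 + 1.17 = 48.3000.
Shrinkage = 47.13 / 48.3000 = 0.9758.

0.9758


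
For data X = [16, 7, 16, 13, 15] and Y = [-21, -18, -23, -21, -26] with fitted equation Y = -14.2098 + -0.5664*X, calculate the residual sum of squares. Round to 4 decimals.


Predicted values from Y = -14.2098 + -0.5664*X.
Residuals: [2.2722, 0.1746, 0.2722, 0.5730, -3.2942].
SSres = 16.4476.

16.4476


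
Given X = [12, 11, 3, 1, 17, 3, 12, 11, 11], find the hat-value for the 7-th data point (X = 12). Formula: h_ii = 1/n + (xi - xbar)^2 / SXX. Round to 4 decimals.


Compute xbar = 9.0000 with n = 9 observations.
SXX = 230.0000.
Leverage = 1/9 + (12 - 9.0000)^2/230.0000 = 0.1502.

0.1502


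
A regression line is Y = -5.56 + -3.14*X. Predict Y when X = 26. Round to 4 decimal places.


Plug X = 26 into Y = -5.56 + -3.14*X:
Y = -5.56 + -81.6400 = -87.2000.

-87.2000


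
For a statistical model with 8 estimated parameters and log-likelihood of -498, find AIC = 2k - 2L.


AIC = 2k - 2*loglik = 2(8) - 2(-498).
= 16 + 996 = 1012.

1012


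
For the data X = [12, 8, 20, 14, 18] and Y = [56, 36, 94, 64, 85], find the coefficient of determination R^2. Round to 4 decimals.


After computing the OLS fit (b0=-2.7895, b1=4.8465):
SSres = 1.8509, SStot = 2144.0000.
R^2 = 1 - 1.8509/2144.0000 = 0.9991.

0.9991


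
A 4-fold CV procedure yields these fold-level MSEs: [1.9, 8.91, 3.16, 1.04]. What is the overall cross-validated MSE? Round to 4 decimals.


Sum of fold MSEs = 15.0100.
Average = 15.0100 / 4 = 3.7525.

3.7525


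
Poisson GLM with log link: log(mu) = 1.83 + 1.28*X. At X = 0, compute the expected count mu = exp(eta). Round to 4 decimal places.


eta = 1.83 + 1.28 * 0 = 1.8300.
mu = exp(1.8300) = 6.2339.

6.2339


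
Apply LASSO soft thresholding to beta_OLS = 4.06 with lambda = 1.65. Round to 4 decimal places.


Absolute value: |4.06| = 4.06.
Compare to lambda = 1.65.
Since |beta| > lambda, coefficient = sign(beta)*(|beta| - lambda) = 2.4100.

2.4100


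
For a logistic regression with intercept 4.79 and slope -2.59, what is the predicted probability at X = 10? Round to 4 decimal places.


Linear predictor: z = 4.79 + -2.59 * 10 = -21.1100.
P = 1/(1 + exp(21.1100)) = 1/(1 + 1472165083.3797) = 0.0000.

0.0000


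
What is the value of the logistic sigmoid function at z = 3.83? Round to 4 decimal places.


Compute exp(-3.8300) = 0.0217.
Sigmoid = 1 / (1 + 0.0217) = 1 / 1.0217 = 0.9788.

0.9788


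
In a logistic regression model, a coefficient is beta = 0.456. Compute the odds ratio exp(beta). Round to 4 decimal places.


exp(0.456) = 1.5778.
So the odds ratio is 1.5778.

1.5778


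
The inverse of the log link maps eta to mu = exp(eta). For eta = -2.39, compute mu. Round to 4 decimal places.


The inverse log link gives:
mu = exp(-2.39) = 0.0916.

0.0916


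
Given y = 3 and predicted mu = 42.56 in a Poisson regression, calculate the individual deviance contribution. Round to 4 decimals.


First: ln(3/42.56) = -2.652303.
Then: 3 * -2.652303 = -7.956909.
y - mu = 3 - 42.56 = -39.56.
D = 2(-7.956909 - -39.56) = 63.206182, which rounds to 63.2062.

63.2062


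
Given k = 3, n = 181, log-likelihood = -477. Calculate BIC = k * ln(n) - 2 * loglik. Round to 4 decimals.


k * ln(n) = 3 * ln(181) = 3 * 5.198497 = 15.595491.
-2 * loglik = -2 * (-477) = 954.
BIC = 15.595491 + 954 = 969.595491, which rounds to 969.5955.

969.5955


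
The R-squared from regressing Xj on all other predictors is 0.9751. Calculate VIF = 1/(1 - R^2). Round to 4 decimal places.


Using VIF = 1/(1 - R^2_j):
1 - 0.9751 = 0.0249.
VIF = 40.1606.

40.1606


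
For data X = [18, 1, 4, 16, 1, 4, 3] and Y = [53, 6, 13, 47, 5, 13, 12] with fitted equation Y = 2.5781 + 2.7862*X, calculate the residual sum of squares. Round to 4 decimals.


Predicted values from Y = 2.5781 + 2.7862*X.
Residuals: [0.2703, 0.6357, -0.7229, -0.1573, -0.3643, -0.7229, 1.0633].
SSres = 2.8104.

2.8104


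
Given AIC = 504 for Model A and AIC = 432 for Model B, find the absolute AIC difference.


|AIC_A - AIC_B| = |504 - 432| = 72.
Model B is preferred (lower AIC).

72


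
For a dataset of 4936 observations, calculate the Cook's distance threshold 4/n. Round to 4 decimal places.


Using the rule of thumb:
Threshold = 4 / 4936 = 0.0008.

0.0008
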